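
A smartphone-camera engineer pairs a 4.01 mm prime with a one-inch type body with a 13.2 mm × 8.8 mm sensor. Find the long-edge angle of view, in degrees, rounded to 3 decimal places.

Angle of view α = 2·arctan(w/2f) with w = 13.2 mm and f = 4.01 mm.
w/2f = 1.64589; arctan(1.64589) ≈ 58.7181°, so α ≈ 117.4363°.

117.436°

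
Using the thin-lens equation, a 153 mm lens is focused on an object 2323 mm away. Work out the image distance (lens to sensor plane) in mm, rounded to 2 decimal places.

1/dᵢ = 1/f − 1/dₒ = 1/153 − 1/2323 = 0.0061055 mm⁻¹.
dᵢ = 1/0.0061055 ≈ 163.7876 mm.

163.79 mm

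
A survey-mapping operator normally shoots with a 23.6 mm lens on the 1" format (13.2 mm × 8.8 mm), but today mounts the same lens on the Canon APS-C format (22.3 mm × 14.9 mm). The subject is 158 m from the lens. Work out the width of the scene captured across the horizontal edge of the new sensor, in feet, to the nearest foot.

490 ft

The focal length stays 23.6 mm; the relevant sensor dimension is now w = 22.3 mm. Object distance dₒ = 158 m = 158000 mm.
Thin-lens field width W = w·(dₒ − f)/f = 22.3 × (158000 − 23.6)/23.6 ≈ 149274.310 mm = 149274.310/304.8 ft = 489.745 ft.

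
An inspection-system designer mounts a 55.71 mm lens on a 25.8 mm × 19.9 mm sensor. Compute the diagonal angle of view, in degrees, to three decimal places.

32.601°

Sensor diagonal = √(25.8² + 19.9²) = √1061.6500 ≈ 32.5830 mm.
Angle of view α = 2·arctan(d/2f) with d = 32.5830 mm and f = 55.71 mm.
d/2f = 0.29243; arctan(0.29243) ≈ 16.3007°, so α ≈ 32.6014°.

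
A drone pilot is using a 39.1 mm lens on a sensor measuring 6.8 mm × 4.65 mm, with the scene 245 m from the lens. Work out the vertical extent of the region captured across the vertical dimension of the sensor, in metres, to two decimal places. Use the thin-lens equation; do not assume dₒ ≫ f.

dₒ: 245 m = 245000 mm.
Similar triangles through the lens centre give W/dₒ = h/dᵢ; with 1/f = 1/dₒ + 1/dᵢ this gives W = h·(dₒ − f)/f.
W = 4.65 mm × (245000 − 39.1) / 39.1 = 4.65 × 6264.9847 ≈ 29132.179 mm = 29.1322 m.

29.13 m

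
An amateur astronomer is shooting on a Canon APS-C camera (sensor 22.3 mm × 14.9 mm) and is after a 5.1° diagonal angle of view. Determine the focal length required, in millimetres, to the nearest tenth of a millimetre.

301.1 mm

Sensor diagonal = √(22.3² + 14.9²) = √719.3000 ≈ 26.8198 mm.
From α = 2·arctan(d/2f) we get f = d / (2·tan(α/2)).
With d = 26.8198 mm and α/2 = 2.55°, tan(α/2) ≈ 0.04454, so f ≈ 26.8198 / 0.08907 ≈ 301.1068 mm.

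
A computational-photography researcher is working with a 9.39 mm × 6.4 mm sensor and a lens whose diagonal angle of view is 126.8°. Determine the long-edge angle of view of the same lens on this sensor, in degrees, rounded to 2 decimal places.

117.57°

Sensor diagonal = √(9.39² + 6.4²) = √129.1321 ≈ 11.3636 mm.
From the diagonal AOV: f = 11.3636 / (2·tan(63.4°)) = 11.3636 / 3.99391 ≈ 2.8452 mm.
Long-edge AOV = 2·arctan(9.39 / (2 × 2.8452)) = 2·arctan(1.65012) ≈ 117.5670°.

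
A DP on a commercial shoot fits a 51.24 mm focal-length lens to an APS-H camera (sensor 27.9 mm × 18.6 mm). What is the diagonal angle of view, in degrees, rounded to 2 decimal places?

Sensor diagonal = √(27.9² + 18.6²) = √1124.3700 ≈ 33.5316 mm.
Angle of view α = 2·arctan(d/2f) with d = 33.5316 mm and f = 51.24 mm.
d/2f = 0.32720; arctan(0.32720) ≈ 18.1182°, so α ≈ 36.2364°.

36.24°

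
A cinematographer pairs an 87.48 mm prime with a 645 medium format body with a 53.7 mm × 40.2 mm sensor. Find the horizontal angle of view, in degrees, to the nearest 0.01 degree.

Angle of view α = 2·arctan(w/2f) with w = 53.7 mm and f = 87.48 mm.
w/2f = 0.30693; arctan(0.30693) ≈ 17.0627°, so α ≈ 34.1254°.

34.13°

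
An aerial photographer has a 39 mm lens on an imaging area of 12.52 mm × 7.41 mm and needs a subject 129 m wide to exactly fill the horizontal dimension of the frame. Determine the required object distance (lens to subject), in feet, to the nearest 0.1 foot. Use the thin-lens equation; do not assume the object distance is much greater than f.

W: 129 m = 129000 mm.
Magnification m = w/W = dᵢ/dₒ; combined with 1/f = 1/dₒ + 1/dᵢ this gives dₒ = f·(1 + W/w).
dₒ = 39 mm × (1 + 129000/12.52) = 39 × 10304.5144 ≈ 401876.061 mm = 401876.061/304.8 ft = 1318.49 ft.

1318.5 ft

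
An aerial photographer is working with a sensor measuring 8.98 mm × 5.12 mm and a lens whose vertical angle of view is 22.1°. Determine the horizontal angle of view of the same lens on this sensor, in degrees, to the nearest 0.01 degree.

From the vertical AOV: f = 5.12 / (2·tan(11.05°)) = 5.12 / 0.39057 ≈ 13.1090 mm.
Horizontal AOV = 2·arctan(8.98 / (2 × 13.1090)) = 2·arctan(0.34251) ≈ 37.8140°.

37.81°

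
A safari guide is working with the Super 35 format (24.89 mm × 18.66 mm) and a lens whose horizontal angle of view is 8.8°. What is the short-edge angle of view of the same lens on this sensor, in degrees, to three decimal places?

From the horizontal AOV: f = 24.89 / (2·tan(4.4°)) = 24.89 / 0.15389 ≈ 161.7372 mm.
Short-edge AOV = 2·arctan(18.66 / (2 × 161.7372)) = 2·arctan(0.05769) ≈ 6.6030°.

6.603°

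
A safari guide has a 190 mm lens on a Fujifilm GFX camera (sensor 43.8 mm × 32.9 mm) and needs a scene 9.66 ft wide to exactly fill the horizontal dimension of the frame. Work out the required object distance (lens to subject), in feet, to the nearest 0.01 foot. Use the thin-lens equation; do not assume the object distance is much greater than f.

W: 9.66 ft × 304.8 mm/ft = 2944.37 mm.
Magnification m = w/W = dᵢ/dₒ; combined with 1/f = 1/dₒ + 1/dᵢ this gives dₒ = f·(1 + W/w).
dₒ = 190 mm × (1 + 2944.37/43.8) = 190 × 68.2230 ≈ 12962.372 mm = 12962.372/304.8 ft = 42.5275 ft.

42.53 ft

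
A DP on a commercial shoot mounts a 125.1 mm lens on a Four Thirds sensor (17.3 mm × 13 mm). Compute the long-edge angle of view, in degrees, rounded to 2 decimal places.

Angle of view α = 2·arctan(w/2f) with w = 17.3 mm and f = 125.1 mm.
w/2f = 0.06914; arctan(0.06914) ≈ 3.9554°, so α ≈ 7.9108°.

7.91°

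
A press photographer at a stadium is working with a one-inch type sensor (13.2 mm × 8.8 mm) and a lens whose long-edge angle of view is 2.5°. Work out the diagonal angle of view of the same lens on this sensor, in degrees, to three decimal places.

From the long-edge AOV: f = 13.2 / (2·tan(1.25°)) = 13.2 / 0.04364 ≈ 302.4737 mm.
Sensor diagonal = √(13.2² + 8.8²) = √251.6800 ≈ 15.8644 mm.
Diagonal AOV = 2·arctan(15.8644 / (2 × 302.4737)) = 2·arctan(0.02622) ≈ 3.0044°.

3.004°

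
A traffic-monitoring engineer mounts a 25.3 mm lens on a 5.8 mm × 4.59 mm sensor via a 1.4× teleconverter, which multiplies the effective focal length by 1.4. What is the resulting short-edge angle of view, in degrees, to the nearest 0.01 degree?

Effective focal length f = 25.3 × 1.4 = 35.42 mm.
α = 2·arctan(4.59 / (2 × 35.42)) = 2·arctan(0.06479) ≈ 7.4145°.

7.41°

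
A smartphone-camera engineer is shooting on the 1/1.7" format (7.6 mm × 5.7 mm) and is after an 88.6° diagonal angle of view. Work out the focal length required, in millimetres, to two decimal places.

Sensor diagonal = √(7.6² + 5.7²) = √90.2500 ≈ 9.5000 mm.
From α = 2·arctan(d/2f) we get f = d / (2·tan(α/2)).
With d = 9.5000 mm and α/2 = 44.3°, tan(α/2) ≈ 0.97586, so f ≈ 9.5000 / 1.95172 ≈ 4.8675 mm.

4.87 mm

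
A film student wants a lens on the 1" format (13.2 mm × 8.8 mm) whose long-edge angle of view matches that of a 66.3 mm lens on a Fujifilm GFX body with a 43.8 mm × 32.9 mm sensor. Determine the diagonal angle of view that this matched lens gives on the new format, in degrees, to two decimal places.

43.31°

Equal long-edge AOV ⇒ f₂ = f₁ · 13.2/43.8 = 66.3 × 0.30137 ≈ 19.9808 mm.
Sensor diagonal = √(13.2² + 8.8²) = √251.6800 ≈ 15.8644 mm.
Diagonal AOV on the new format = 2·arctan(15.8644 / (2 × 19.9808)) = 2·arctan(0.39699) ≈ 43.3053°.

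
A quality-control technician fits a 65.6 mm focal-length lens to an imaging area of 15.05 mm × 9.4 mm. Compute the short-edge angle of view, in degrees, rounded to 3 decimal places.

Angle of view α = 2·arctan(h/2f) with h = 9.4 mm and f = 65.6 mm.
h/2f = 0.07165; arctan(0.07165) ≈ 4.0980°, so α ≈ 8.1961°.

8.196°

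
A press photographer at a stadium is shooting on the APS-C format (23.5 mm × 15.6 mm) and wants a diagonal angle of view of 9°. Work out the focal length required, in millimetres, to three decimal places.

Sensor diagonal = √(23.5² + 15.6²) = √795.6100 ≈ 28.2066 mm.
From α = 2·arctan(d/2f) we get f = d / (2·tan(α/2)).
With d = 28.2066 mm and α/2 = 4.5°, tan(α/2) ≈ 0.07870, so f ≈ 28.2066 / 0.15740 ≈ 179.1992 mm.

179.199 mm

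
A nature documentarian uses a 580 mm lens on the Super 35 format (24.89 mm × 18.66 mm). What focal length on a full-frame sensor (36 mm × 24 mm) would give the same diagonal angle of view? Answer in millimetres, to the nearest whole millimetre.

807 mm

Sensor diagonal = √(24.89² + 18.66²) = √967.7077 ≈ 31.1080 mm.
Sensor diagonal = √(36² + 24²) = √1872.0000 ≈ 43.2666 mm.
Equal angle of view means equal diagonal/f ratio, so f₂ = f₁ · (diagonal₂/diagonal₁) = 580 × 43.2666/31.1080.
f₂ = 580 × 1.39085 ≈ 806.694 mm.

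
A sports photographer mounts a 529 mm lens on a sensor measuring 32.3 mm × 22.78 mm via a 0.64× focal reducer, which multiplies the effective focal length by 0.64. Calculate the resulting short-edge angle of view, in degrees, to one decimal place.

Effective focal length f = 529 × 0.64 = 338.56 mm.
α = 2·arctan(22.78 / (2 × 338.56)) = 2·arctan(0.03364) ≈ 3.8537°.

3.9°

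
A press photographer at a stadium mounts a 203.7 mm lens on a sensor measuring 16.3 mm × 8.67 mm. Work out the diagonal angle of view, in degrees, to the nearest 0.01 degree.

5.19°

Sensor diagonal = √(16.3² + 8.67²) = √340.8589 ≈ 18.4624 mm.
Angle of view α = 2·arctan(d/2f) with d = 18.4624 mm and f = 203.7 mm.
d/2f = 0.04532; arctan(0.04532) ≈ 2.5947°, so α ≈ 5.1895°.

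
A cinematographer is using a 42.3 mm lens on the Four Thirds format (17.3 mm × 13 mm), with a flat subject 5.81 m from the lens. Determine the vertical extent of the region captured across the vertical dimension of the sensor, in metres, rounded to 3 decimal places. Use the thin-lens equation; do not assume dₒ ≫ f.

1.773 m

dₒ: 5.81 m = 5810 mm.
Similar triangles through the lens centre give W/dₒ = h/dᵢ; with 1/f = 1/dₒ + 1/dᵢ this gives W = h·(dₒ − f)/f.
W = 13 mm × (5810 − 42.3) / 42.3 = 13 × 136.3522 ≈ 1772.579 mm = 1.77258 m.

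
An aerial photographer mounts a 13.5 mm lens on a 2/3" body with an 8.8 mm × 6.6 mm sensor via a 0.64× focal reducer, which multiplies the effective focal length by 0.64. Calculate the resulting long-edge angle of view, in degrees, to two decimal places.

53.98°

Effective focal length f = 13.5 × 0.64 = 8.64 mm.
α = 2·arctan(8.8 / (2 × 8.64)) = 2·arctan(0.50926) ≈ 53.9758°.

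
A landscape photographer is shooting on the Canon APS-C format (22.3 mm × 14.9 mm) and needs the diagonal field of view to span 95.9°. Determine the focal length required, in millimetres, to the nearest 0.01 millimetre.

Sensor diagonal = √(22.3² + 14.9²) = √719.3000 ≈ 26.8198 mm.
From α = 2·arctan(d/2f) we get f = d / (2·tan(α/2)).
With d = 26.8198 mm and α/2 = 47.95°, tan(α/2) ≈ 1.10867, so f ≈ 26.8198 / 2.21733 ≈ 12.0955 mm.

12.10 mm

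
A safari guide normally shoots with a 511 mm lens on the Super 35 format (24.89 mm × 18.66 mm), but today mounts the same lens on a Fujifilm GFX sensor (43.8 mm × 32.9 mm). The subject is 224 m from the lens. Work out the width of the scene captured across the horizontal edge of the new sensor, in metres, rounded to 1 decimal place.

The focal length stays 511 mm; the relevant sensor dimension is now w = 43.8 mm. Object distance dₒ = 224 m = 224000 mm.
Thin-lens field width W = w·(dₒ − f)/f = 43.8 × (224000 − 511)/511 ≈ 19156.200 mm = 19.1562 m.

19.2 m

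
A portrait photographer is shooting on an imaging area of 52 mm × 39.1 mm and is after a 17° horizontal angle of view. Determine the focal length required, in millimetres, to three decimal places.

From α = 2·arctan(w/2f) we get f = w / (2·tan(α/2)).
With w = 52 mm and α/2 = 8.5°, tan(α/2) ≈ 0.14945, so f ≈ 52 / 0.29890 ≈ 173.9701 mm.

173.970 mm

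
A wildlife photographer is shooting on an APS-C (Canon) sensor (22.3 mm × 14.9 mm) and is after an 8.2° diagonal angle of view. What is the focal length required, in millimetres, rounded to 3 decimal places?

187.078 mm

Sensor diagonal = √(22.3² + 14.9²) = √719.3000 ≈ 26.8198 mm.
From α = 2·arctan(d/2f) we get f = d / (2·tan(α/2)).
With d = 26.8198 mm and α/2 = 4.1°, tan(α/2) ≈ 0.07168, so f ≈ 26.8198 / 0.14336 ≈ 187.0775 mm.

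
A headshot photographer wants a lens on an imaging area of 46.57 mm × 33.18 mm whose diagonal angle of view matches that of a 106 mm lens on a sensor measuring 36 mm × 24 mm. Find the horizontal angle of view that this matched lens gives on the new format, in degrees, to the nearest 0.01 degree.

18.87°

Sensor diagonal = √(36² + 24²) = √1872.0000 ≈ 43.2666 mm.
Sensor diagonal = √(46.57² + 33.18²) = √3269.6773 ≈ 57.1811 mm.
Equal diagonal AOV ⇒ f₂ = f₁ · 57.1811/43.2666 = 106 × 1.32160 ≈ 140.0894 mm.
Horizontal AOV on the new format = 2·arctan(46.57 / (2 × 140.0894)) = 2·arctan(0.16622) ≈ 18.8743°.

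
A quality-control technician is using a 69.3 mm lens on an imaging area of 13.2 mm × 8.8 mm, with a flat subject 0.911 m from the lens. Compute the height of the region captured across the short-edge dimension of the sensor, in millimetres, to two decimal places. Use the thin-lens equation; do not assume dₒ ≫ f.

dₒ: 0.911 m = 911 mm.
Similar triangles through the lens centre give W/dₒ = h/dᵢ; with 1/f = 1/dₒ + 1/dᵢ this gives W = h·(dₒ − f)/f.
W = 8.8 mm × (911 − 69.3) / 69.3 = 8.8 × 12.1457 ≈ 106.883 mm.

106.88 mm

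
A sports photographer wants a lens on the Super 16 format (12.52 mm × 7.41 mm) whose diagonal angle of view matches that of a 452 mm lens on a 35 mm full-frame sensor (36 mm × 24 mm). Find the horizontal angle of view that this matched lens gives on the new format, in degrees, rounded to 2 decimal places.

Sensor diagonal = √(36² + 24²) = √1872.0000 ≈ 43.2666 mm.
Sensor diagonal = √(12.52² + 7.41²) = √211.6585 ≈ 14.5485 mm.
Equal diagonal AOV ⇒ f₂ = f₁ · 14.5485/43.2666 = 452 × 0.33625 ≈ 151.9859 mm.
Horizontal AOV on the new format = 2·arctan(12.52 / (2 × 151.9859)) = 2·arctan(0.04119) ≈ 4.7171°.

4.72°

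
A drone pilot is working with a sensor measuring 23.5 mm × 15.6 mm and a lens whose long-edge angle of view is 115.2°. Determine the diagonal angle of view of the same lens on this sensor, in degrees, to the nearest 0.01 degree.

From the long-edge AOV: f = 23.5 / (2·tan(57.6°)) = 23.5 / 3.15150 ≈ 7.4568 mm.
Sensor diagonal = √(23.5² + 15.6²) = √795.6100 ≈ 28.2066 mm.
Diagonal AOV = 2·arctan(28.2066 / (2 × 7.4568)) = 2·arctan(1.89134) ≈ 124.2668°.

124.27°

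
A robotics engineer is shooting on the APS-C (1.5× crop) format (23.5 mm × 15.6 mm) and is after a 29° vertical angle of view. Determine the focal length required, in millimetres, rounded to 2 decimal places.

From α = 2·arctan(h/2f) we get f = h / (2·tan(α/2)).
With h = 15.6 mm and α/2 = 14.5°, tan(α/2) ≈ 0.25862, so f ≈ 15.6 / 0.51724 ≈ 30.1604 mm.

30.16 mm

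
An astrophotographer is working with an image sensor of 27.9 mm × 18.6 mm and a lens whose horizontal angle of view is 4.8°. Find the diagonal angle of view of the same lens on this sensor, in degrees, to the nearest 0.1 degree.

5.8°

From the horizontal AOV: f = 27.9 / (2·tan(2.4°)) = 27.9 / 0.08382 ≈ 332.8369 mm.
Sensor diagonal = √(27.9² + 18.6²) = √1124.3700 ≈ 33.5316 mm.
Diagonal AOV = 2·arctan(33.5316 / (2 × 332.8369)) = 2·arctan(0.05037) ≈ 5.7674°.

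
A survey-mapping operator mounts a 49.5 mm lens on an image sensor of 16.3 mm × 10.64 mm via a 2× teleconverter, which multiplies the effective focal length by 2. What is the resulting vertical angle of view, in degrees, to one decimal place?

Effective focal length f = 49.5 × 2 = 99 mm.
α = 2·arctan(10.64 / (2 × 99)) = 2·arctan(0.05374) ≈ 6.1519°.

6.2°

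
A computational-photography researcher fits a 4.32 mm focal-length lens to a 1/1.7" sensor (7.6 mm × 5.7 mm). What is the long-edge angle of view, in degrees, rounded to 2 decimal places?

Angle of view α = 2·arctan(w/2f) with w = 7.6 mm and f = 4.32 mm.
w/2f = 0.87963; arctan(0.87963) ≈ 41.3358°, so α ≈ 82.6716°.

82.67°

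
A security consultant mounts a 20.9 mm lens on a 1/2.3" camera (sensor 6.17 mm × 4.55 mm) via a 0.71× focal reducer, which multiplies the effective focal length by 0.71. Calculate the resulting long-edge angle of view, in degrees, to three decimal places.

23.489°

Effective focal length f = 20.9 × 0.71 = 14.839 mm.
α = 2·arctan(6.17 / (2 × 14.839)) = 2·arctan(0.20790) ≈ 23.4888°.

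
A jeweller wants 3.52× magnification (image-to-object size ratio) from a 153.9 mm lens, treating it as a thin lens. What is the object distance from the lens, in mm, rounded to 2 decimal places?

197.62 mm

With m = dᵢ/dₒ and 1/f = 1/dₒ + 1/dᵢ, substituting dᵢ = m·dₒ gives 1/f = (1 + 1/m)/dₒ, hence dₒ = f·(1 + 1/m).
dₒ = 153.9 × (1 + 1/3.52) = 153.9 × 1.28409 ≈ 197.622 mm.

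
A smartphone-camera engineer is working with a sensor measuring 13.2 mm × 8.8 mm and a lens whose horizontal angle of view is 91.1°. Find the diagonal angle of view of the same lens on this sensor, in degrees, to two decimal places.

101.56°

From the horizontal AOV: f = 13.2 / (2·tan(45.55°)) = 13.2 / 2.03877 ≈ 6.4745 mm.
Sensor diagonal = √(13.2² + 8.8²) = √251.6800 ≈ 15.8644 mm.
Diagonal AOV = 2·arctan(15.8644 / (2 × 6.4745)) = 2·arctan(1.22515) ≈ 101.5555°.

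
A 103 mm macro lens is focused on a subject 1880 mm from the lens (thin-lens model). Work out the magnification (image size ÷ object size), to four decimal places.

0.0580×

Thin lens: 1/f = 1/dₒ + 1/dᵢ → 1/dᵢ = 1/103 − 1/1880 = 0.0091768 mm⁻¹, so dᵢ ≈ 108.9702 mm.
Magnification m = dᵢ/dₒ = 108.9702/1880 ≈ 0.05796.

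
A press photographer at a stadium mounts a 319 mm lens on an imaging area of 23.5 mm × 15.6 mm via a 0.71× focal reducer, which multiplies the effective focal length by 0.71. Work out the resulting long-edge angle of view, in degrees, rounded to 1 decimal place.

Effective focal length f = 319 × 0.71 = 226.49 mm.
α = 2·arctan(23.5 / (2 × 226.49)) = 2·arctan(0.05188) ≈ 5.9395°.

5.9°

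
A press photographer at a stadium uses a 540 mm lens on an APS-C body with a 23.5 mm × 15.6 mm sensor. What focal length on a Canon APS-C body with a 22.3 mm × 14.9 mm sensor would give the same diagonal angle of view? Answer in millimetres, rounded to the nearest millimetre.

Sensor diagonal = √(23.5² + 15.6²) = √795.6100 ≈ 28.2066 mm.
Sensor diagonal = √(22.3² + 14.9²) = √719.3000 ≈ 26.8198 mm.
Equal angle of view means equal diagonal/f ratio, so f₂ = f₁ · (diagonal₂/diagonal₁) = 540 × 26.8198/28.2066.
f₂ = 540 × 0.95083 ≈ 513.451 mm.

513 mm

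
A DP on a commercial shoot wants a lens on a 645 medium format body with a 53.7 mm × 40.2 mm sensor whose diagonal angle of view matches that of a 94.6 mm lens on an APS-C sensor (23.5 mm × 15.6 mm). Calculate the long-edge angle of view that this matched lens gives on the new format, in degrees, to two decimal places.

Sensor diagonal = √(23.5² + 15.6²) = √795.6100 ≈ 28.2066 mm.
Sensor diagonal = √(53.7² + 40.2²) = √4499.7300 ≈ 67.0800 mm.
Equal diagonal AOV ⇒ f₂ = f₁ · 67.0800/28.2066 = 94.6 × 2.37817 ≈ 224.9750 mm.
Long-edge AOV on the new format = 2·arctan(53.7 / (2 × 224.9750)) = 2·arctan(0.11935) ≈ 13.6117°.

13.61°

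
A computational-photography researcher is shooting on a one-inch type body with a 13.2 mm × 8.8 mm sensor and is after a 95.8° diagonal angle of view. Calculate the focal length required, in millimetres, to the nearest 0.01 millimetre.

Sensor diagonal = √(13.2² + 8.8²) = √251.6800 ≈ 15.8644 mm.
From α = 2·arctan(d/2f) we get f = d / (2·tan(α/2)).
With d = 15.8644 mm and α/2 = 47.9°, tan(α/2) ≈ 1.10672, so f ≈ 15.8644 / 2.21344 ≈ 7.1673 mm.

7.17 mm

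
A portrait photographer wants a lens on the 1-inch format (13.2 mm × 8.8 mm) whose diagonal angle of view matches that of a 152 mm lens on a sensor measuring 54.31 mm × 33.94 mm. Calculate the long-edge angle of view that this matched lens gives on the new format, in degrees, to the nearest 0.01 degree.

19.88°

Sensor diagonal = √(54.31² + 33.94²) = √4101.4997 ≈ 64.0430 mm.
Sensor diagonal = √(13.2² + 8.8²) = √251.6800 ≈ 15.8644 mm.
Equal diagonal AOV ⇒ f₂ = f₁ · 15.8644/64.0430 = 152 × 0.24772 ≈ 37.6527 mm.
Long-edge AOV on the new format = 2·arctan(13.2 / (2 × 37.6527)) = 2·arctan(0.17529) ≈ 19.8843°.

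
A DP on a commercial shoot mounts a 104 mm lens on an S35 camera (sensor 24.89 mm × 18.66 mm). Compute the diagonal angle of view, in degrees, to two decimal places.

Sensor diagonal = √(24.89² + 18.66²) = √967.7077 ≈ 31.1080 mm.
Angle of view α = 2·arctan(d/2f) with d = 31.1080 mm and f = 104 mm.
d/2f = 0.14956; arctan(0.14956) ≈ 8.5060°, so α ≈ 17.0120°.

17.01°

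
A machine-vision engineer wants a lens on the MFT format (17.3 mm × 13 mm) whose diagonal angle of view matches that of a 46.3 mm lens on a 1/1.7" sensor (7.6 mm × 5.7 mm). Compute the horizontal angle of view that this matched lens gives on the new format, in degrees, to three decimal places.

9.377°

Sensor diagonal = √(7.6² + 5.7²) = √90.2500 ≈ 9.5000 mm.
Sensor diagonal = √(17.3² + 13²) = √468.2900 ≈ 21.6400 mm.
Equal diagonal AOV ⇒ f₂ = f₁ · 21.6400/9.5000 = 46.3 × 2.27790 ≈ 105.4666 mm.
Horizontal AOV on the new format = 2·arctan(17.3 / (2 × 105.4666)) = 2·arctan(0.08202) ≈ 9.3774°.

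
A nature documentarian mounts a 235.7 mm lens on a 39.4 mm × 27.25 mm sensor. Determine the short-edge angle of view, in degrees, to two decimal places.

Angle of view α = 2·arctan(h/2f) with h = 27.25 mm and f = 235.7 mm.
h/2f = 0.05781; arctan(0.05781) ≈ 3.3084°, so α ≈ 6.6168°.

6.62°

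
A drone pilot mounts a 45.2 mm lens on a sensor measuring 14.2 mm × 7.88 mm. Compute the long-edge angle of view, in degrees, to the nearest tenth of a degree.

17.9°

Angle of view α = 2·arctan(w/2f) with w = 14.2 mm and f = 45.2 mm.
w/2f = 0.15708; arctan(0.15708) ≈ 8.9271°, so α ≈ 17.8541°.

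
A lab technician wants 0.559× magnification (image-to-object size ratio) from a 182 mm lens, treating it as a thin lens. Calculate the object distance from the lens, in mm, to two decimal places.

With m = dᵢ/dₒ and 1/f = 1/dₒ + 1/dᵢ, substituting dᵢ = m·dₒ gives 1/f = (1 + 1/m)/dₒ, hence dₒ = f·(1 + 1/m).
dₒ = 182 × (1 + 1/0.559) = 182 × 2.78891 ≈ 507.581 mm.

507.58 mm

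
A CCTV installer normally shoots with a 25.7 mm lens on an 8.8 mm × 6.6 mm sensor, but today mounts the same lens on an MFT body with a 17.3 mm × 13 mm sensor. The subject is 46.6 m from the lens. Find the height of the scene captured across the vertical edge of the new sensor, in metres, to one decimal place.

23.6 m

The focal length stays 25.7 mm; the relevant sensor dimension is now h = 13 mm. Object distance dₒ = 46.6 m = 46600 mm.
Thin-lens field height W = h·(dₒ − f)/f = 13 × (46600 − 25.7)/25.7 ≈ 23558.984 mm = 23.559 m.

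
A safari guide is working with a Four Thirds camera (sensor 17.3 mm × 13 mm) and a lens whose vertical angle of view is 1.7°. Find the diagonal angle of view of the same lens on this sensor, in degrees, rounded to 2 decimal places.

2.83°

From the vertical AOV: f = 13 / (2·tan(0.85°)) = 13 / 0.02967 ≈ 438.1121 mm.
Sensor diagonal = √(17.3² + 13²) = √468.2900 ≈ 21.6400 mm.
Diagonal AOV = 2·arctan(21.6400 / (2 × 438.1121)) = 2·arctan(0.02470) ≈ 2.8295°.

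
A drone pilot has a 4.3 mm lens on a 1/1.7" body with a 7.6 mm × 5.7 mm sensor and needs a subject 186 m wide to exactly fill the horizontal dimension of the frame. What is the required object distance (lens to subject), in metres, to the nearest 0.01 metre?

W: 186 m = 186000 mm.
Magnification m = w/W = dᵢ/dₒ; combined with 1/f = 1/dₒ + 1/dᵢ this gives dₒ = f·(1 + W/w).
dₒ = 4.3 mm × (1 + 186000/7.6) = 4.3 × 24474.6842 ≈ 105241.142 mm = 105.241 m.

105.24 m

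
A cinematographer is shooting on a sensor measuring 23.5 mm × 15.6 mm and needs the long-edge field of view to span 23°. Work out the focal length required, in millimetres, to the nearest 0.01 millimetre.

From α = 2·arctan(w/2f) we get f = w / (2·tan(α/2)).
With w = 23.5 mm and α/2 = 11.5°, tan(α/2) ≈ 0.20345, so f ≈ 23.5 / 0.40690 ≈ 57.7531 mm.

57.75 mm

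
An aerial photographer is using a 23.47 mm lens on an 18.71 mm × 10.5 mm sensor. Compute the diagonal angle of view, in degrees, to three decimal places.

Sensor diagonal = √(18.71² + 10.5²) = √460.3141 ≈ 21.4549 mm.
Angle of view α = 2·arctan(d/2f) with d = 21.4549 mm and f = 23.47 mm.
d/2f = 0.45707; arctan(0.45707) ≈ 24.5638°, so α ≈ 49.1276°.

49.128°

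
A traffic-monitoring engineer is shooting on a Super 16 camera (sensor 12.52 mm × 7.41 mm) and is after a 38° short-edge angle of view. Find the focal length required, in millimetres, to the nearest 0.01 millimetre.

10.76 mm

From α = 2·arctan(h/2f) we get f = h / (2·tan(α/2)).
With h = 7.41 mm and α/2 = 19°, tan(α/2) ≈ 0.34433, so f ≈ 7.41 / 0.68866 ≈ 10.7601 mm.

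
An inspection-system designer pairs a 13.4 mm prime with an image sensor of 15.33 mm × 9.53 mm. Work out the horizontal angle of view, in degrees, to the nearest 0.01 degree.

59.54°

Angle of view α = 2·arctan(w/2f) with w = 15.33 mm and f = 13.4 mm.
w/2f = 0.57201; arctan(0.57201) ≈ 29.7702°, so α ≈ 59.5404°.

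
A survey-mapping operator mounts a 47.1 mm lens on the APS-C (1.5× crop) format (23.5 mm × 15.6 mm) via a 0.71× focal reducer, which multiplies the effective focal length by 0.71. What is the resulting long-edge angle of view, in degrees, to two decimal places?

38.72°

Effective focal length f = 47.1 × 0.71 = 33.441 mm.
α = 2·arctan(23.5 / (2 × 33.441)) = 2·arctan(0.35137) ≈ 38.7194°.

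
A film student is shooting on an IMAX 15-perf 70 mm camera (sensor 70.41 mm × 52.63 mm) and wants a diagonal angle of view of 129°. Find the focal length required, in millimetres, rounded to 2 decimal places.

20.96 mm

Sensor diagonal = √(70.41² + 52.63²) = √7727.4850 ≈ 87.9061 mm.
From α = 2·arctan(d/2f) we get f = d / (2·tan(α/2)).
With d = 87.9061 mm and α/2 = 64.5°, tan(α/2) ≈ 2.09654, so f ≈ 87.9061 / 4.19309 ≈ 20.9645 mm.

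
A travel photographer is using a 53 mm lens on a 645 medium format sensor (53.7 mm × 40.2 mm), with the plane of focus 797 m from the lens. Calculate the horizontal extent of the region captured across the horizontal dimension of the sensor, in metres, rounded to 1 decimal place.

dₒ: 797 m = 797000 mm.
Similar triangles through the lens centre give W/dₒ = w/dᵢ; with 1/f = 1/dₒ + 1/dᵢ this gives W = w·(dₒ − f)/f.
W = 53.7 mm × (797000 − 53) / 53 = 53.7 × 15036.7358 ≈ 807472.715 mm = 807.473 m.

807.5 m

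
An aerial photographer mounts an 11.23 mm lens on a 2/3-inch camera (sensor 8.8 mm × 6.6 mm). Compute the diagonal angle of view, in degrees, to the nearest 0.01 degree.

52.19°

Sensor diagonal = √(8.8² + 6.6²) = √121.0000 ≈ 11.0000 mm.
Angle of view α = 2·arctan(d/2f) with d = 11.0000 mm and f = 11.23 mm.
d/2f = 0.48976; arctan(0.48976) ≈ 26.0937°, so α ≈ 52.1875°.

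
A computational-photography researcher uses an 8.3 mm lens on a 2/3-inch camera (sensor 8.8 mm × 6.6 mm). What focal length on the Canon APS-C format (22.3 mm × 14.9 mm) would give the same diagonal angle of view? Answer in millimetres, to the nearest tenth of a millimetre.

Sensor diagonal = √(8.8² + 6.6²) = √121.0000 ≈ 11.0000 mm.
Sensor diagonal = √(22.3² + 14.9²) = √719.3000 ≈ 26.8198 mm.
Equal angle of view means equal diagonal/f ratio, so f₂ = f₁ · (diagonal₂/diagonal₁) = 8.3 × 26.8198/11.0000.
f₂ = 8.3 × 2.43816 ≈ 20.237 mm.

20.2 mm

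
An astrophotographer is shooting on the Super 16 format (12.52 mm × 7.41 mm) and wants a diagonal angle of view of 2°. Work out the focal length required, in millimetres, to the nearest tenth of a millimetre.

416.7 mm

Sensor diagonal = √(12.52² + 7.41²) = √211.6585 ≈ 14.5485 mm.
From α = 2·arctan(d/2f) we get f = d / (2·tan(α/2)).
With d = 14.5485 mm and α/2 = 1°, tan(α/2) ≈ 0.01746, so f ≈ 14.5485 / 0.03491 ≈ 416.7412 mm.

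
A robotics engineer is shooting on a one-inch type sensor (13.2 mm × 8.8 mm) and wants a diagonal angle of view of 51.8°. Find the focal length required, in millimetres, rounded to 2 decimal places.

16.34 mm

Sensor diagonal = √(13.2² + 8.8²) = √251.6800 ≈ 15.8644 mm.
From α = 2·arctan(d/2f) we get f = d / (2·tan(α/2)).
With d = 15.8644 mm and α/2 = 25.9°, tan(α/2) ≈ 0.48557, so f ≈ 15.8644 / 0.97115 ≈ 16.3357 mm.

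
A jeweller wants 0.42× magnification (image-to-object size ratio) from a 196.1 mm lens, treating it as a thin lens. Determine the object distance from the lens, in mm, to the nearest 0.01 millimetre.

663.00 mm

With m = dᵢ/dₒ and 1/f = 1/dₒ + 1/dᵢ, substituting dᵢ = m·dₒ gives 1/f = (1 + 1/m)/dₒ, hence dₒ = f·(1 + 1/m).
dₒ = 196.1 × (1 + 1/0.42) = 196.1 × 3.38095 ≈ 663.005 mm.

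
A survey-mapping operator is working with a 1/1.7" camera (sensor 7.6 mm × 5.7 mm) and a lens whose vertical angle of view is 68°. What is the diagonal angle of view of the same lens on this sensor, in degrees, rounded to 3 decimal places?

96.691°

From the vertical AOV: f = 5.7 / (2·tan(34°)) = 5.7 / 1.34902 ≈ 4.2253 mm.
Sensor diagonal = √(7.6² + 5.7²) = √90.2500 ≈ 9.5000 mm.
Diagonal AOV = 2·arctan(9.5000 / (2 × 4.2253)) = 2·arctan(1.12418) ≈ 96.6915°.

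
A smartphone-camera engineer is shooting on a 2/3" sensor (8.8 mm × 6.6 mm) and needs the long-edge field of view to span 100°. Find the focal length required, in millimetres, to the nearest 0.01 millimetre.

3.69 mm

From α = 2·arctan(w/2f) we get f = w / (2·tan(α/2)).
With w = 8.8 mm and α/2 = 50°, tan(α/2) ≈ 1.19175, so f ≈ 8.8 / 2.38351 ≈ 3.6920 mm.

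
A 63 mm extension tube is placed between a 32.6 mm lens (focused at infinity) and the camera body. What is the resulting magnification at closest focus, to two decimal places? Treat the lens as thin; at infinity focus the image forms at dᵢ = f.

The tube moves the image plane from f to f + e, so dᵢ = 32.6 + 63 = 95.6 mm. Focus is achieved when 1/f = 1/dₒ + 1/dᵢ, giving dₒ = 1/(1/f − 1/(f+e)).
Magnification m = dᵢ/dₒ = (f+e)·(1/f − 1/(f+e)) = e/f = 63/32.6 ≈ 1.9325.

1.93×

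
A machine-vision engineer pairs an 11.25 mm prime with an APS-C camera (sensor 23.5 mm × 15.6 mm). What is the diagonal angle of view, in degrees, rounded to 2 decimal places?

102.84°

Sensor diagonal = √(23.5² + 15.6²) = √795.6100 ≈ 28.2066 mm.
Angle of view α = 2·arctan(d/2f) with d = 28.2066 mm and f = 11.25 mm.
d/2f = 1.25362; arctan(1.25362) ≈ 51.4211°, so α ≈ 102.8422°.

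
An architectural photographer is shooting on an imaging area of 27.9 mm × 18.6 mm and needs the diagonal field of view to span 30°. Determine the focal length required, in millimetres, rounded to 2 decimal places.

Sensor diagonal = √(27.9² + 18.6²) = √1124.3700 ≈ 33.5316 mm.
From α = 2·arctan(d/2f) we get f = d / (2·tan(α/2)).
With d = 33.5316 mm and α/2 = 15°, tan(α/2) ≈ 0.26795, so f ≈ 33.5316 / 0.53590 ≈ 62.5709 mm.

62.57 mm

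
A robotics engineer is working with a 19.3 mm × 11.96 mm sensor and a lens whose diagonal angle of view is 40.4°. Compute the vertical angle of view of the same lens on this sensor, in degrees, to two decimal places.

21.94°

Sensor diagonal = √(19.3² + 11.96²) = √515.5316 ≈ 22.7053 mm.
From the diagonal AOV: f = 22.7053 / (2·tan(20.2°)) = 22.7053 / 0.73586 ≈ 30.8556 mm.
Vertical AOV = 2·arctan(11.96 / (2 × 30.8556)) = 2·arctan(0.19381) ≈ 21.9366°.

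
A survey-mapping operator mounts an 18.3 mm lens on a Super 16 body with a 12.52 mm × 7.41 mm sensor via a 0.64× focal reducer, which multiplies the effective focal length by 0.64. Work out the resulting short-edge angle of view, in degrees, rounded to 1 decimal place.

Effective focal length f = 18.3 × 0.64 = 11.712 mm.
α = 2·arctan(7.41 / (2 × 11.712)) = 2·arctan(0.31634) ≈ 35.1087°.

35.1°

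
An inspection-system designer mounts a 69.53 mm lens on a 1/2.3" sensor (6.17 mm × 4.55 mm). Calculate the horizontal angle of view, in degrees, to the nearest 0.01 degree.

5.08°

Angle of view α = 2·arctan(w/2f) with w = 6.17 mm and f = 69.53 mm.
w/2f = 0.04437; arctan(0.04437) ≈ 2.5405°, so α ≈ 5.0810°.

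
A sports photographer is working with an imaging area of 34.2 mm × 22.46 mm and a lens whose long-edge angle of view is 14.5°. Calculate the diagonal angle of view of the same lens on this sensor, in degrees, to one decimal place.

From the long-edge AOV: f = 34.2 / (2·tan(7.25°)) = 34.2 / 0.25443 ≈ 134.4170 mm.
Sensor diagonal = √(34.2² + 22.46²) = √1674.0916 ≈ 40.9157 mm.
Diagonal AOV = 2·arctan(40.9157 / (2 × 134.4170)) = 2·arctan(0.15220) ≈ 17.3076°.

17.3°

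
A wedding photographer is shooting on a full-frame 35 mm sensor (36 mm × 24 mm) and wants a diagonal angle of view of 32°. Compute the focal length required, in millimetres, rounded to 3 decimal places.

Sensor diagonal = √(36² + 24²) = √1872.0000 ≈ 43.2666 mm.
From α = 2·arctan(d/2f) we get f = d / (2·tan(α/2)).
With d = 43.2666 mm and α/2 = 16°, tan(α/2) ≈ 0.28675, so f ≈ 43.2666 / 0.57349 ≈ 75.4443 mm.

75.444 mm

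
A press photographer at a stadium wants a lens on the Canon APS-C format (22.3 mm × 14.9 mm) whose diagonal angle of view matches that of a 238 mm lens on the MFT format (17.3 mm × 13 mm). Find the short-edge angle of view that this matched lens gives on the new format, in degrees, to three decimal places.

Sensor diagonal = √(17.3² + 13²) = √468.2900 ≈ 21.6400 mm.
Sensor diagonal = √(22.3² + 14.9²) = √719.3000 ≈ 26.8198 mm.
Equal diagonal AOV ⇒ f₂ = f₁ · 26.8198/21.6400 = 238 × 1.23936 ≈ 294.9678 mm.
Short-edge AOV on the new format = 2·arctan(14.9 / (2 × 294.9678)) = 2·arctan(0.02526) ≈ 2.8936°.

2.894°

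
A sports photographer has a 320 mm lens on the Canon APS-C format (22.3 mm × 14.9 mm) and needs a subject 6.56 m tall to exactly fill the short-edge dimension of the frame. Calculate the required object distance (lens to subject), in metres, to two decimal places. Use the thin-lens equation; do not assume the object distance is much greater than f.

141.21 m

W: 6.56 m = 6560 mm.
Magnification m = h/W = dᵢ/dₒ; combined with 1/f = 1/dₒ + 1/dᵢ this gives dₒ = f·(1 + W/h).
dₒ = 320 mm × (1 + 6560/14.9) = 320 × 441.2685 ≈ 141205.906 mm = 141.206 m.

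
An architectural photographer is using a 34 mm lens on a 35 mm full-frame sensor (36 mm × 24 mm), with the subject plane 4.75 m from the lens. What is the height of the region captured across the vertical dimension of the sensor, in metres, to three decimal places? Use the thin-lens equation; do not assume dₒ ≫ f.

3.329 m

dₒ: 4.75 m = 4750 mm.
Similar triangles through the lens centre give W/dₒ = h/dᵢ; with 1/f = 1/dₒ + 1/dᵢ this gives W = h·(dₒ − f)/f.
W = 24 mm × (4750 − 34) / 34 = 24 × 138.7059 ≈ 3328.941 mm = 3.32894 m.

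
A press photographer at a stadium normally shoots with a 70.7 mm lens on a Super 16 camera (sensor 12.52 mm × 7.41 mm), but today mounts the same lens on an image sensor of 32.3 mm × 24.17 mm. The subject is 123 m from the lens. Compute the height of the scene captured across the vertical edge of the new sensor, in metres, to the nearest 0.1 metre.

The focal length stays 70.7 mm; the relevant sensor dimension is now h = 24.17 mm. Object distance dₒ = 123 m = 123000 mm.
Thin-lens field height W = h·(dₒ − f)/f = 24.17 × (123000 − 70.7)/70.7 ≈ 42025.476 mm = 42.0255 m.

42.0 m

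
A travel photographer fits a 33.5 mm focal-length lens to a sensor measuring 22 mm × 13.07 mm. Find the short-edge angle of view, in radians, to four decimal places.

Angle of view α = 2·arctan(h/2f) with h = 13.07 mm and f = 33.5 mm.
h/2f = 0.19507; arctan(0.19507) ≈ 0.1927 rad, so α ≈ 0.3853 rad.

0.3853 rad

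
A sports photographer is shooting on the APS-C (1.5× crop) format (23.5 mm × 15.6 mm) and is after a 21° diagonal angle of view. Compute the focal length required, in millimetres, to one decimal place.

76.1 mm

Sensor diagonal = √(23.5² + 15.6²) = √795.6100 ≈ 28.2066 mm.
From α = 2·arctan(d/2f) we get f = d / (2·tan(α/2)).
With d = 28.2066 mm and α/2 = 10.5°, tan(α/2) ≈ 0.18534, so f ≈ 28.2066 / 0.37068 ≈ 76.0945 mm.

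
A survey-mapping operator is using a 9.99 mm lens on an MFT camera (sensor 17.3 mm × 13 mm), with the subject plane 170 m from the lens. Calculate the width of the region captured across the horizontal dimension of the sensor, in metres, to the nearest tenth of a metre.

dₒ: 170 m = 170000 mm.
Similar triangles through the lens centre give W/dₒ = w/dᵢ; with 1/f = 1/dₒ + 1/dᵢ this gives W = w·(dₒ − f)/f.
W = 17.3 mm × (170000 − 9.99) / 9.99 = 17.3 × 17016.0170 ≈ 294377.094 mm = 294.377 m.

294.4 m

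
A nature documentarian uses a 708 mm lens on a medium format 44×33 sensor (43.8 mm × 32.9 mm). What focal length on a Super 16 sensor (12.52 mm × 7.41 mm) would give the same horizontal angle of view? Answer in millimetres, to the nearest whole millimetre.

202 mm

Equal angle of view means equal width/f ratio, so f₂ = f₁ · (width₂/width₁) = 708 × 12.52/43.8.
f₂ = 708 × 0.28584 ≈ 202.378 mm.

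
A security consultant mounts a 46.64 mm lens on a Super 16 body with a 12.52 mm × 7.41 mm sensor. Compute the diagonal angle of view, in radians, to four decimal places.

0.3094 rad

Sensor diagonal = √(12.52² + 7.41²) = √211.6585 ≈ 14.5485 mm.
Angle of view α = 2·arctan(d/2f) with d = 14.5485 mm and f = 46.64 mm.
d/2f = 0.15597; arctan(0.15597) ≈ 0.1547 rad, so α ≈ 0.3094 rad.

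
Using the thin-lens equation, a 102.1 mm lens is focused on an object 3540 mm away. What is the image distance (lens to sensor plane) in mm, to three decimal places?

105.132 mm

1/dᵢ = 1/f − 1/dₒ = 1/102.1 − 1/3540 = 0.0095118 mm⁻¹.
dᵢ = 1/0.0095118 ≈ 105.1322 mm.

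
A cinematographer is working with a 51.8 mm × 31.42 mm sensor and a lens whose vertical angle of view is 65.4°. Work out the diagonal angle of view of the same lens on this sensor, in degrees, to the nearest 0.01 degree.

102.14°

From the vertical AOV: f = 31.42 / (2·tan(32.7°)) = 31.42 / 1.28398 ≈ 24.4708 mm.
Sensor diagonal = √(51.8² + 31.42²) = √3670.4564 ≈ 60.5843 mm.
Diagonal AOV = 2·arctan(60.5843 / (2 × 24.4708)) = 2·arctan(1.23789) ≈ 102.1355°.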